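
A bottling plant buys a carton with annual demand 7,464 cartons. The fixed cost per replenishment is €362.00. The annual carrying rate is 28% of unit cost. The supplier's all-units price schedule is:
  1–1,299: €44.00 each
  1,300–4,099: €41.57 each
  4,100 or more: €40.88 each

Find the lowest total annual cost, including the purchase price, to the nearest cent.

TC* ≈ €319,922.66

Holding cost per unit per year at price C is H = 0.28·C.
Candidates are each tier's EOQ (if it falls in that tier) and each price-break quantity.
EOQ at €44.00 = 662.3 (feasible in tier 1): TC = 7,464×€44.00 + (7,464/662.3)×362 + (662.3/2)×0.28×€44.00 = €336,575.44.
EOQ at €41.57 = 681.4 < 1300, so use break Q=1300: TC = 7,464×€41.57 + (7,464/1300.0)×362 + (1300.0/2)×0.28×€41.57 = €319,922.66.
EOQ at €40.88 = 687.1 < 4100, so use break Q=4100: TC = 7,464×€40.88 + (7,464/4100.0)×362 + (4100.0/2)×0.28×€40.88 = €329,252.46.
Lowest total cost among the candidates is at Q = 1300.0.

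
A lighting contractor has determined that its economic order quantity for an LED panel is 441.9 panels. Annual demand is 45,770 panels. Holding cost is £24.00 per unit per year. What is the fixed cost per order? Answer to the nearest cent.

Squaring Q* = √(2DS/H) gives Q*² = 2DS/H.
From Q* = √(2DS/H): S = Q*²H / (2D) = 441.9² × 24 / (2 × 45,770) = 51.1975.

S ≈ £51.20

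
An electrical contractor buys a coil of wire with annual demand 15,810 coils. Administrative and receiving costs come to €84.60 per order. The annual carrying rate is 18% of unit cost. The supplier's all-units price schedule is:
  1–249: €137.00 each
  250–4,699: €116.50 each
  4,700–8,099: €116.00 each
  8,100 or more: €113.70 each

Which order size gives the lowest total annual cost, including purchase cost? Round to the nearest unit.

Holding cost per unit per year at price C is H = 0.18·C.
Evaluate total cost at each tier's feasible EOQ or, if the EOQ is below the tier, at the tier's minimum quantity.
Tier 1 (€137.00): EOQ = 329.4 exceeds tier's upper bound 249, so this tier is dominated.
EOQ at €116.50 = 357.2 (feasible in tier 2): TC = 15,810×€116.50 + (15,810/357.2)×84.6 + (357.2/2)×0.18×€116.50 = €1,849,354.72.
EOQ at €116.00 = 357.9 < 4700, so use break Q=4700: TC = 15,810×€116.00 + (15,810/4700.0)×84.6 + (4700.0/2)×0.18×€116.00 = €1,883,312.58.
EOQ at €113.70 = 361.5 < 8100, so use break Q=8100: TC = 15,810×€113.70 + (15,810/8100.0)×84.6 + (8100.0/2)×0.18×€113.70 = €1,880,649.43.
Lowest total cost is €1,849,354.72 at Q = 357.2.

Q* ≈ 357 coils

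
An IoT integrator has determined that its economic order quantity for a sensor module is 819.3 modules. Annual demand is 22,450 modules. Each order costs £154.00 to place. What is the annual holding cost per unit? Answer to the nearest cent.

The basic EOQ model gives Q* = √(2DS/H); rearrange for the unknown.
From Q* = √(2DS/H): H = 2DS / Q*² = 2 × 22,450 × 154 / 819.3² = 10.3010.

H ≈ £10.30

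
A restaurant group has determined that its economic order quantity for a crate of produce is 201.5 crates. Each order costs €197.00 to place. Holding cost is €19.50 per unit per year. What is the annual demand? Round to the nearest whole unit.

D ≈ 2,010 crates per year

Squaring Q* = √(2DS/H) gives Q*² = 2DS/H.
From Q* = √(2DS/H): D = Q*²H / (2S) = 201.5² × 19.5 / (2 × 197) = 2009.502.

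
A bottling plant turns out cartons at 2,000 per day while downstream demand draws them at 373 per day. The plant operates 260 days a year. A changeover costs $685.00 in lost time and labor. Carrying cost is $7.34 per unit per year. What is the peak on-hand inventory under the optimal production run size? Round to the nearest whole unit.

I_max ≈ 3,837 cartons

Annual demand D = 373 × 260 = 96,980.
Production build-up factor (1 − d/p) = 1 − 373/2,000 = 0.8135.
Q* = √(2DS / (H(1 − d/p))) = √(2 × 96,980 × 685 / (7.34 × 0.8135)).
= √(132,862,600 / 5.9711) ≈ 4717.094.
Maximum inventory = Q*(1 − d/p) = 4717.094 × 0.8135 ≈ 3837.356.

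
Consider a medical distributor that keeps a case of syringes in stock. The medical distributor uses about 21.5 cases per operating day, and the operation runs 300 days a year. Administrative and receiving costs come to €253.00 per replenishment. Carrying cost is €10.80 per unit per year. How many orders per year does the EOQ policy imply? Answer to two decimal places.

N ≈ 11.73 orders per year

Annual demand D = 21.5 × 300 = 6,450.
Q* = √(2DS/H) = √(2 × 6,450 × 253 / 10.8) ≈ 549.72.
Orders per year = D / Q* = 6,450 / 549.72 ≈ 11.733.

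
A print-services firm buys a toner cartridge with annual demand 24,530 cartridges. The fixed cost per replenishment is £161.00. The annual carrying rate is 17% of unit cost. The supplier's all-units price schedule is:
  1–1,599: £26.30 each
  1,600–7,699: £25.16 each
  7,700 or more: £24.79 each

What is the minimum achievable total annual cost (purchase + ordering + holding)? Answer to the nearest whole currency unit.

Holding cost per unit per year at price C is H = 0.17·C.
For each price level, check whether its EOQ is feasible; otherwise the best quantity at that price is the breakpoint.
EOQ at £26.30 = 1329.2 (feasible in tier 1): TC = 24,530×£26.30 + (24,530/1329.2)×161 + (1329.2/2)×0.17×£26.30 = £651,081.63.
EOQ at £25.16 = 1358.9 < 1600, so use break Q=1600: TC = 24,530×£25.16 + (24,530/1600.0)×161 + (1600.0/2)×0.17×£25.16 = £623,064.89.
EOQ at £24.79 = 1369.0 < 7700, so use break Q=7700: TC = 24,530×£24.79 + (24,530/7700.0)×161 + (7700.0/2)×0.17×£24.79 = £624,836.66.
Lowest total cost among the candidates is at Q = 1600.0.

TC* ≈ £623,065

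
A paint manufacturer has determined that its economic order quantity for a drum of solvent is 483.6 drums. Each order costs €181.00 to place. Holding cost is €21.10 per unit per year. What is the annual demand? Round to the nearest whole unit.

Squaring Q* = √(2DS/H) gives Q*² = 2DS/H.
From Q* = √(2DS/H): D = Q*²H / (2S) = 483.6² × 21.1 / (2 × 181) = 13631.589.

D ≈ 13,632 drums per year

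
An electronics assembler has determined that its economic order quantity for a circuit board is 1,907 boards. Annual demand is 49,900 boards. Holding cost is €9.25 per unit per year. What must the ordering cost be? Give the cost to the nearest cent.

S ≈ €337.06

Squaring Q* = √(2DS/H) gives Q*² = 2DS/H.
From Q* = √(2DS/H): S = Q*²H / (2D) = 1,907² × 9.25 / (2 × 49,900) = 337.0642.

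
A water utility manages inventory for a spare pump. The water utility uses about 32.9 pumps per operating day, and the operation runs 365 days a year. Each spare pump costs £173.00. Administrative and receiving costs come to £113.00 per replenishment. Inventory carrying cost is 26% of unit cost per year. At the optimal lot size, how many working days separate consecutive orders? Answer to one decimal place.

T ≈ 7.5 days

Annual demand D = 32.9 × 365 = 12,008.5.
Holding cost H = 0.26 × £173.00 = £44.9800 per unit per year.
The optimal lot size = √(2DS/H) = √(2 × 12,008.5 × 113 / 44.98) ≈ 245.63.
Cycle time = Q*/D × 365 = 245.63 / 12,008.5 × 365 ≈ 7.466 days.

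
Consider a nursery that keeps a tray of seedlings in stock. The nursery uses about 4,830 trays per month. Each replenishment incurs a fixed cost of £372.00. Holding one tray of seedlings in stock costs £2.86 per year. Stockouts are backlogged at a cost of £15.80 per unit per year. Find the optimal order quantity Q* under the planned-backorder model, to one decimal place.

Q* ≈ 4,219.8 trays

Annual demand D = 4,830 × 12 = 57,960.
With planned backorders, Q* = √(2DS/H) · √((H+B)/B).
√(2DS/H) = √(2 × 57,960 × 372 / 2.86) = 3883.002.
√((H+B)/B) = √((2.86+15.8)/15.8) = 1.0867.
Q* ≈ 4219.830.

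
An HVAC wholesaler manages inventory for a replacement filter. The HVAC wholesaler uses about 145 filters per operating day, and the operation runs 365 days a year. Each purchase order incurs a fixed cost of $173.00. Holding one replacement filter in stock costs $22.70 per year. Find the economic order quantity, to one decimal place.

Q* ≈ 898.2 filters

Annual demand D = 145 × 365 = 52,925.
EOQ = √(2DS / H) = √(2 × 52,925 × 173 / 22.7).
= √(18,312,050 / 22.7) = √806,698.2379 ≈ 898.164.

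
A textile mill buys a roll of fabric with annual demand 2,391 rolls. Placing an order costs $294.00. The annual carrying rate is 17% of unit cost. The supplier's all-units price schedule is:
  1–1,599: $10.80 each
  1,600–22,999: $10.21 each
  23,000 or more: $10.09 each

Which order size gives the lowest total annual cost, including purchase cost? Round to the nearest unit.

Holding cost per unit per year at price C is H = 0.17·C.
For each price level, check whether its EOQ is feasible; otherwise the best quantity at that price is the breakpoint.
EOQ at $10.80 = 875.1 (feasible in tier 1): TC = 2,391×$10.80 + (2,391/875.1)×294 + (875.1/2)×0.17×$10.80 = $27,429.43.
EOQ at $10.21 = 900.0 < 1600, so use break Q=1600: TC = 2,391×$10.21 + (2,391/1600.0)×294 + (1600.0/2)×0.17×$10.21 = $26,240.02.
EOQ at $10.09 = 905.3 < 23000, so use break Q=23000: TC = 2,391×$10.09 + (2,391/23000.0)×294 + (23000.0/2)×0.17×$10.09 = $43,881.70.
Lowest total cost is $26,240.02 at Q = 1600.0.

Q* ≈ 1,600 rolls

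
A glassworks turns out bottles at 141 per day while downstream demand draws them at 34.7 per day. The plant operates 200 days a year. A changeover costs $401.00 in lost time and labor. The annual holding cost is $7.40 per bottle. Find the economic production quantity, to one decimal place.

Annual demand D = 34.7 × 200 = 6,940.
Production build-up factor (1 − d/p) = 1 − 34.7/141 = 0.7539.
Q* = √(2DS / (H(1 − d/p))) = √(2 × 6,940 × 401 / (7.4 × 0.7539)).
= √(5,565,880 / 5.5789) ≈ 998.836.

Q* ≈ 998.8 bottles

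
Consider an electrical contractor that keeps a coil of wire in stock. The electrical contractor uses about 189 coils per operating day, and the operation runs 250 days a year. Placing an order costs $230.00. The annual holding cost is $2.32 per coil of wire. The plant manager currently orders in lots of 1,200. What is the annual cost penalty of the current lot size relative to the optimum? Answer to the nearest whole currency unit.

Annual demand D = 189 × 250 = 47,250.
EOQ = √(2DS/H) = √(2 × 47,250 × 230 / 2.32) ≈ 3060.81.
Cost at Q* = (D/Q*)S + (Q*/2)H = √(2DSH) ≈ $7,101.07.
Cost at Q = 1,200: (47,250/1,200)×230 + (1,200/2)×2.32 = $9,056.25 + $1,392.00 = $10,448.25.
Excess = $10,448.25 − $7,101.07 = $3,347.18.

Extra cost ≈ $3,347 per year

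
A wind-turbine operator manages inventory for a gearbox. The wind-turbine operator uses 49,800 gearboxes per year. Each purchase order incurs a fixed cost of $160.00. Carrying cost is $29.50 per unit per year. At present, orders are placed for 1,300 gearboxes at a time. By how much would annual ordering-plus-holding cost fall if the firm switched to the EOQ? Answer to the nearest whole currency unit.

EOQ = √(2DS/H) = √(2 × 49,800 × 160 / 29.5) ≈ 734.99.
Cost at Q* = (D/Q*)S + (Q*/2)H = √(2DSH) ≈ $21,682.07.
Cost at Q = 1,300: (49,800/1,300)×160 + (1,300/2)×29.5 = $6,129.23 + $19,175.00 = $25,304.23.
Excess = $25,304.23 − $21,682.07 = $3,622.16.

Extra cost ≈ $3,622 per year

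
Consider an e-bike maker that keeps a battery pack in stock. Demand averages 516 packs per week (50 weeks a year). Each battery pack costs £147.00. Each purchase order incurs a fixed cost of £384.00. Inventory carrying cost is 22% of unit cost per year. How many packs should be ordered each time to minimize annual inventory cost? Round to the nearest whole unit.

Annual demand D = 516 × 50 = 25,800.
Holding cost H = 0.22 × £147.00 = £32.3400 per unit per year.
EOQ = √(2DS / H) = √(2 × 25,800 × 384 / 32.34).
= √(19,814,400 / 32.34) = √612,690.167 ≈ 782.745.

Q* ≈ 783 packs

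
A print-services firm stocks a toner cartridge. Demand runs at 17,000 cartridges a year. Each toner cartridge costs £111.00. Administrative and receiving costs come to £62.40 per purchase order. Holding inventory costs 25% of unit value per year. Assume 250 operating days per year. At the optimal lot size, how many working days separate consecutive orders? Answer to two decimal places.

T ≈ 4.07 days

Holding cost H = 0.25 × £111.00 = £27.7500 per unit per year.
EOQ = √(2DS/H) = √(2 × 17,000 × 62.4 / 27.75) ≈ 276.50.
Cycle time = Q*/D × 250 = 276.50 / 17,000 × 250 ≈ 4.066 days.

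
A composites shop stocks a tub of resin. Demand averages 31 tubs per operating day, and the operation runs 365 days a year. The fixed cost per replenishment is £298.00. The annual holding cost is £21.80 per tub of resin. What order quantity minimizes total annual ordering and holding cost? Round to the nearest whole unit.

Annual demand D = 31 × 365 = 11,315.
EOQ = √(2DS / H) = √(2 × 11,315 × 298 / 21.8).
= √(6,743,740 / 21.8) = √309,345.8716 ≈ 556.189.

Q* ≈ 556 tubs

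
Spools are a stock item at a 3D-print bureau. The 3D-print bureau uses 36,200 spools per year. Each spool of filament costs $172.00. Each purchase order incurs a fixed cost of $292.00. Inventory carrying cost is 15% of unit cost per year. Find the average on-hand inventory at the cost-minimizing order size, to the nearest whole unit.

Average inventory ≈ 453 spools

Holding cost H = 0.15 × $172.00 = $25.8000 per unit per year.
Q* = √(2DS/H) = √(2 × 36,200 × 292 / 25.8) ≈ 905.21.
Average inventory = Q*/2 ≈ 905.21 / 2 = 452.607.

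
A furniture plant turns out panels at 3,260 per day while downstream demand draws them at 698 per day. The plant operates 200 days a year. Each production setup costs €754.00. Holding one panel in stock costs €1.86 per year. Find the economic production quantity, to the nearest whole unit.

Q* ≈ 12,001 panels

Annual demand D = 698 × 200 = 139,600.
Production build-up factor (1 − d/p) = 1 − 698/3,260 = 0.7859.
Q* = √(2DS / (H(1 − d/p))) = √(2 × 139,600 × 754 / (1.86 × 0.7859)).
= √(210,516,800 / 1.4618) ≈ 12000.688.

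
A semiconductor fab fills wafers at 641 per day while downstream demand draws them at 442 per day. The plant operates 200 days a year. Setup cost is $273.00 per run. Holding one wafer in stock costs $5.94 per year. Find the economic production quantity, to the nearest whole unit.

Q* ≈ 5,116 wafers

Annual demand D = 442 × 200 = 88,400.
Production build-up factor (1 − d/p) = 1 − 442/641 = 0.3105.
Q* = √(2DS / (H(1 − d/p))) = √(2 × 88,400 × 273 / (5.94 × 0.3105)).
= √(48,266,400 / 1.8441) ≈ 5116.014.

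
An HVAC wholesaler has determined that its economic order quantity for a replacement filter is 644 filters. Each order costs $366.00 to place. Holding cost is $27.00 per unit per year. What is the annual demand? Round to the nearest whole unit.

Squaring Q* = √(2DS/H) gives Q*² = 2DS/H.
From Q* = √(2DS/H): D = Q*²H / (2S) = 644² × 27 / (2 × 366) = 15297.639.

D ≈ 15,298 filters per year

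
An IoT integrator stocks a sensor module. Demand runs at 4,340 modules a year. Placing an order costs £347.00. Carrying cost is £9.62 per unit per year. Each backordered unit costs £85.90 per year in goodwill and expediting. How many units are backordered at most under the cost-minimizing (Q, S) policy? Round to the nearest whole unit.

With planned backorders, Q* = √(2DS/H) · √((H+B)/B).
√(2DS/H) = √(2 × 4,340 × 347 / 9.62) = 559.548.
√((H+B)/B) = √((9.62+85.9)/85.9) = 1.0545.
Q* ≈ 590.048.
S* = Q* · H/(H+B) = 590.048 × 9.62/95.52 ≈ 59.425.

S* ≈ 59 modules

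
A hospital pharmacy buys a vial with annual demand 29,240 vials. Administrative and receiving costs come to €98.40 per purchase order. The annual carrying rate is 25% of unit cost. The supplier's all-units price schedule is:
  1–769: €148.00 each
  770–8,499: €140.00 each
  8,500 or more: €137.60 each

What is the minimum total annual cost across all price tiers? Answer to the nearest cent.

Holding cost per unit per year at price C is H = 0.25·C.
For each price level, check whether its EOQ is feasible; otherwise the best quantity at that price is the breakpoint.
EOQ at €148.00 = 394.4 (feasible in tier 1): TC = 29,240×€148.00 + (29,240/394.4)×98.4 + (394.4/2)×0.25×€148.00 = €4,342,111.57.
EOQ at €140.00 = 405.5 < 770, so use break Q=770: TC = 29,240×€140.00 + (29,240/770.0)×98.4 + (770.0/2)×0.25×€140.00 = €4,110,811.64.
EOQ at €137.60 = 409.0 < 8500, so use break Q=8500: TC = 29,240×€137.60 + (29,240/8500.0)×98.4 + (8500.0/2)×0.25×€137.60 = €4,169,962.50.
Lowest total cost among the candidates is at Q = 770.0.

TC* ≈ €4,110,811.64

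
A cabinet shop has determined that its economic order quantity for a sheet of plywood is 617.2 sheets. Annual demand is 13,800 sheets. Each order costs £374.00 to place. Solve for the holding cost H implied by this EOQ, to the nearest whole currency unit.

H ≈ £27

The basic EOQ model gives Q* = √(2DS/H); rearrange for the unknown.
From Q* = √(2DS/H): H = 2DS / Q*² = 2 × 13,800 × 374 / 617.2² = 27.0975.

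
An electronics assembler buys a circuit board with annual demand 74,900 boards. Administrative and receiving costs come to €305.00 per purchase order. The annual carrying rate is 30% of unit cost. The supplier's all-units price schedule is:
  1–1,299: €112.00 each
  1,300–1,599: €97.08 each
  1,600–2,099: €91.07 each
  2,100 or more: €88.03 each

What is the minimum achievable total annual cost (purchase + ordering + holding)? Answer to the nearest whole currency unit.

TC* ≈ €6,632,055

Holding cost per unit per year at price C is H = 0.30·C.
Candidates are each tier's EOQ (if it falls in that tier) and each price-break quantity.
EOQ at €112.00 = 1166.1 (feasible in tier 1): TC = 74,900×€112.00 + (74,900/1166.1)×305 + (1166.1/2)×0.30×€112.00 = €8,427,981.00.
EOQ at €97.08 = 1252.5 < 1300, so use break Q=1300: TC = 74,900×€97.08 + (74,900/1300.0)×305 + (1300.0/2)×0.30×€97.08 = €7,307,795.29.
EOQ at €91.07 = 1293.2 < 1600, so use break Q=1600: TC = 74,900×€91.07 + (74,900/1600.0)×305 + (1600.0/2)×0.30×€91.07 = €6,857,277.61.
EOQ at €88.03 = 1315.3 < 2100, so use break Q=2100: TC = 74,900×€88.03 + (74,900/2100.0)×305 + (2100.0/2)×0.30×€88.03 = €6,632,054.78.
Lowest total cost among the candidates is at Q = 2100.0.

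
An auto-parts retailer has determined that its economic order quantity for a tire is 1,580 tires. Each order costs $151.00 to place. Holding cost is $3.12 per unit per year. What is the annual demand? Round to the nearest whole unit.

D ≈ 25,791 tires per year

Invert the EOQ relation Q*² = 2DS/H.
From Q* = √(2DS/H): D = Q*²H / (2S) = 1,580² × 3.12 / (2 × 151) = 25790.623.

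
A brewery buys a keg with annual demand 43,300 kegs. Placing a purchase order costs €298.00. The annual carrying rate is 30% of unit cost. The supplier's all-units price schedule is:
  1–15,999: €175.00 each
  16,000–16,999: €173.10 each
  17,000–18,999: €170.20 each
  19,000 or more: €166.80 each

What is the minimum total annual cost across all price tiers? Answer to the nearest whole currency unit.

Holding cost per unit per year at price C is H = 0.30·C.
Candidates are each tier's EOQ (if it falls in that tier) and each price-break quantity.
EOQ at €175.00 = 701.1 (feasible in tier 1): TC = 43,300×€175.00 + (43,300/701.1)×298 + (701.1/2)×0.30×€175.00 = €7,614,308.38.
EOQ at €173.10 = 704.9 < 16000, so use break Q=16000: TC = 43,300×€173.10 + (43,300/16000.0)×298 + (16000.0/2)×0.30×€173.10 = €7,911,476.46.
EOQ at €170.20 = 710.9 < 17000, so use break Q=17000: TC = 43,300×€170.20 + (43,300/17000.0)×298 + (17000.0/2)×0.30×€170.20 = €7,804,429.02.
EOQ at €166.80 = 718.1 < 19000, so use break Q=19000: TC = 43,300×€166.80 + (43,300/19000.0)×298 + (19000.0/2)×0.30×€166.80 = €7,698,499.13.
Lowest total cost among the candidates is at Q = 701.1.

TC* ≈ €7,614,308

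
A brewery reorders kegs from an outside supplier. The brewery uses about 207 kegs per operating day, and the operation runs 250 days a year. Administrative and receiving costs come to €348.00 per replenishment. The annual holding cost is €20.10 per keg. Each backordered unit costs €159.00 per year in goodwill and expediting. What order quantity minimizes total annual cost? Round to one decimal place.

Annual demand D = 207 × 250 = 51,750.
With planned backorders, Q* = √(2DS/H) · √((H+B)/B).
√(2DS/H) = √(2 × 51,750 × 348 / 20.1) = 1338.634.
√((H+B)/B) = √((20.1+159)/159) = 1.0613.
Q* ≈ 1420.728.

Q* ≈ 1,420.7 kegs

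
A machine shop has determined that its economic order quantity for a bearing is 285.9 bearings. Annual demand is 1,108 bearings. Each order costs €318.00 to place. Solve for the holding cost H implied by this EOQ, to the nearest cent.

H ≈ €8.62

Invert the EOQ relation Q*² = 2DS/H.
From Q* = √(2DS/H): H = 2DS / Q*² = 2 × 1,108 × 318 / 285.9² = 8.6212.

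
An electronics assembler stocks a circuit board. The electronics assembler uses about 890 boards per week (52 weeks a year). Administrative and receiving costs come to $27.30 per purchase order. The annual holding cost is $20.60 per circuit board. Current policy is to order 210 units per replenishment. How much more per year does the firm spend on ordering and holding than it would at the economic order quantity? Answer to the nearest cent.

Extra cost ≈ $964.56 per year

Annual demand D = 890 × 52 = 46,280.
EOQ = √(2DS/H) = √(2 × 46,280 × 27.3 / 20.6) ≈ 350.23.
Cost at Q* = (D/Q*)S + (Q*/2)H = √(2DSH) ≈ $7,214.84.
Cost at Q = 210: (46,280/210)×27.3 + (210/2)×20.6 = $6,016.40 + $2,163.00 = $8,179.40.
Excess = $8,179.40 − $7,214.84 = $964.56.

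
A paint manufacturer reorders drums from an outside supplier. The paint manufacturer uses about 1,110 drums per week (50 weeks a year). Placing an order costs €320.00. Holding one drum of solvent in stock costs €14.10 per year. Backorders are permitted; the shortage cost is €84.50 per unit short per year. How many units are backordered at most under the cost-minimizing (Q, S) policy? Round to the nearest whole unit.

Annual demand D = 1,110 × 50 = 55,500.
With planned backorders, Q* = √(2DS/H) · √((H+B)/B).
√(2DS/H) = √(2 × 55,500 × 320 / 14.1) = 1587.183.
√((H+B)/B) = √((14.1+84.5)/84.5) = 1.0802.
Q* ≈ 1714.498.
S* = Q* · H/(H+B) = 1714.498 × 14.1/98.6 ≈ 245.177.

S* ≈ 245 drums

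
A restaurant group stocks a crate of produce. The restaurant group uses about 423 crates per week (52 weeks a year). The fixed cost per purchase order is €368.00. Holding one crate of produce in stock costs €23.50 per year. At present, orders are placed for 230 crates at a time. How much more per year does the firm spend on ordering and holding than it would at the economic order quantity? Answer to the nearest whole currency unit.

Extra cost ≈ €18,391 per year

Annual demand D = 423 × 52 = 21,996.
EOQ = √(2DS/H) = √(2 × 21,996 × 368 / 23.5) ≈ 830.00.
Cost at Q* = (D/Q*)S + (Q*/2)H = √(2DSH) ≈ €19,504.94.
Cost at Q = 230: (21,996/230)×368 + (230/2)×23.5 = €35,193.60 + €2,702.50 = €37,896.10.
Excess = €37,896.10 − €19,504.94 = €18,391.16.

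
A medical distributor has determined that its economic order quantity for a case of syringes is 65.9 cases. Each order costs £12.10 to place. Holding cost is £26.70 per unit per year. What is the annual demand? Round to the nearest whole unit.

D ≈ 4,791 cases per year

Squaring Q* = √(2DS/H) gives Q*² = 2DS/H.
From Q* = √(2DS/H): D = Q*²H / (2S) = 65.9² × 26.7 / (2 × 12.1) = 4791.447.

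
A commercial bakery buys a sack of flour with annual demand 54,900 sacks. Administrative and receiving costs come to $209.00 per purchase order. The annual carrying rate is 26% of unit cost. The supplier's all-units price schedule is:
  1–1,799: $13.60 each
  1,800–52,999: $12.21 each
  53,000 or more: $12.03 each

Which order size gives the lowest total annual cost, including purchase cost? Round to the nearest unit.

Q* ≈ 2,689 sacks

Holding cost per unit per year at price C is H = 0.26·C.
For each price level, check whether its EOQ is feasible; otherwise the best quantity at that price is the breakpoint.
Tier 1 ($13.60): EOQ = 2547.5 exceeds tier's upper bound 1799, so this tier is dominated.
EOQ at $12.21 = 2688.6 (feasible in tier 2): TC = 54,900×$12.21 + (54,900/2688.6)×209 + (2688.6/2)×0.26×$12.21 = $678,864.30.
EOQ at $12.03 = 2708.7 < 53000, so use break Q=53000: TC = 54,900×$12.03 + (54,900/53000.0)×209 + (53000.0/2)×0.26×$12.03 = $743,550.19.
Lowest total cost is $678,864.30 at Q = 2688.6.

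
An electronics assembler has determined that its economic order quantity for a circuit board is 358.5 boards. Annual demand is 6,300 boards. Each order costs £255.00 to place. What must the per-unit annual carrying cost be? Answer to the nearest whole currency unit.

H ≈ £25

Invert the EOQ relation Q*² = 2DS/H.
From Q* = √(2DS/H): H = 2DS / Q*² = 2 × 6,300 × 255 / 358.5² = 24.9996.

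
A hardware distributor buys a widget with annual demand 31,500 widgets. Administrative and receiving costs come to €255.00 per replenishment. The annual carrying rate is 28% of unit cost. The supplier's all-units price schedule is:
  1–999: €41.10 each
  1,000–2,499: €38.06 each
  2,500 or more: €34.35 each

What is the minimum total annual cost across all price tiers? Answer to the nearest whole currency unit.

Holding cost per unit per year at price C is H = 0.28·C.
Candidates are each tier's EOQ (if it falls in that tier) and each price-break quantity.
Tier 1 (€41.10): EOQ = 1181.5 exceeds tier's upper bound 999, so this tier is dominated.
EOQ at €38.06 = 1227.8 (feasible in tier 2): TC = 31,500×€38.06 + (31,500/1227.8)×255 + (1227.8/2)×0.28×€38.06 = €1,211,974.40.
EOQ at €34.35 = 1292.4 < 2500, so use break Q=2500: TC = 31,500×€34.35 + (31,500/2500.0)×255 + (2500.0/2)×0.28×€34.35 = €1,097,260.50.
Lowest total cost among the candidates is at Q = 2500.0.

TC* ≈ €1,097,260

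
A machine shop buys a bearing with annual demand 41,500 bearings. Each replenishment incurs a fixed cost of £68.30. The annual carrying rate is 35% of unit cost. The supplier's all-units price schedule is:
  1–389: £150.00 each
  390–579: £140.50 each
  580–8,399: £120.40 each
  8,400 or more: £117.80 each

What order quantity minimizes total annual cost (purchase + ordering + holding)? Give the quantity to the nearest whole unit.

Q* ≈ 580 bearings

Holding cost per unit per year at price C is H = 0.35·C.
Candidates are each tier's EOQ (if it falls in that tier) and each price-break quantity.
EOQ at £150.00 = 328.6 (feasible in tier 1): TC = 41,500×£150.00 + (41,500/328.6)×68.3 + (328.6/2)×0.35×£150.00 = £6,242,251.59.
EOQ at £140.50 = 339.5 < 390, so use break Q=390: TC = 41,500×£140.50 + (41,500/390.0)×68.3 + (390.0/2)×0.35×£140.50 = £5,847,606.95.
EOQ at £120.40 = 366.8 < 580, so use break Q=580: TC = 41,500×£120.40 + (41,500/580.0)×68.3 + (580.0/2)×0.35×£120.40 = £5,013,707.58.
EOQ at £117.80 = 370.8 < 8400, so use break Q=8400: TC = 41,500×£117.80 + (41,500/8400.0)×68.3 + (8400.0/2)×0.35×£117.80 = £5,062,203.43.
Lowest total cost is £5,013,707.58 at Q = 580.0.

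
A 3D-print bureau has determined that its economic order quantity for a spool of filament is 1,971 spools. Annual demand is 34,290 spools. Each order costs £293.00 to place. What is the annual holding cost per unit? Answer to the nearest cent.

The basic EOQ model gives Q* = √(2DS/H); rearrange for the unknown.
From Q* = √(2DS/H): H = 2DS / Q*² = 2 × 34,290 × 293 / 1,971² = 5.1724.

H ≈ £5.17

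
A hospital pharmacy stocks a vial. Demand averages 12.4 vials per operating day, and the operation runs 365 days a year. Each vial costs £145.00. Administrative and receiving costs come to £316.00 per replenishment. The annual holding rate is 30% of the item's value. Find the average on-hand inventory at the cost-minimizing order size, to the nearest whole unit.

Average inventory ≈ 128 vials

Annual demand D = 12.4 × 365 = 4,526.
Holding cost H = 0.30 × £145.00 = £43.5000 per unit per year.
Q* = √(2DS/H) = √(2 × 4,526 × 316 / 43.5) ≈ 256.43.
Average inventory = Q*/2 ≈ 256.43 / 2 = 128.216.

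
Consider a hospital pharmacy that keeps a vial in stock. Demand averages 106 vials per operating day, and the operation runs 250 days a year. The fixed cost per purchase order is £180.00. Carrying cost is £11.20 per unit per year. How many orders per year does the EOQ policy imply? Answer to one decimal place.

Annual demand D = 106 × 250 = 26,500.
The optimal lot size = √(2DS/H) = √(2 × 26,500 × 180 / 11.2) ≈ 922.92.
Orders per year = D / Q* = 26,500 / 922.92 ≈ 28.713.

N ≈ 28.7 orders per year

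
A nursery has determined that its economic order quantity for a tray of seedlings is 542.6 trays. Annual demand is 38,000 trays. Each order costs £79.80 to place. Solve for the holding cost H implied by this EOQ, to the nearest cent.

The basic EOQ model gives Q* = √(2DS/H); rearrange for the unknown.
From Q* = √(2DS/H): H = 2DS / Q*² = 2 × 38,000 × 79.8 / 542.6² = 20.5995.

H ≈ £20.60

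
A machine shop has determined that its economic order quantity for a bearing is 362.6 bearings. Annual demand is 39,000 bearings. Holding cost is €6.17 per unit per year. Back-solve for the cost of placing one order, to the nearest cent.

S ≈ €10.40

Invert the EOQ relation Q*² = 2DS/H.
From Q* = √(2DS/H): S = Q*²H / (2D) = 362.6² × 6.17 / (2 × 39,000) = 10.4003.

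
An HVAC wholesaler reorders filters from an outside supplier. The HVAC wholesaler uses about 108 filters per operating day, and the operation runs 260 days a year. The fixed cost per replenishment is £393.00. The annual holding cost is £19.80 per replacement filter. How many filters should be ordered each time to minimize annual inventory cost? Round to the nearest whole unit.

Annual demand D = 108 × 260 = 28,080.
EOQ = √(2DS / H) = √(2 × 28,080 × 393 / 19.8).
= √(22,070,880 / 19.8) = √1,114,690.9091 ≈ 1055.789.

Q* ≈ 1,056 filters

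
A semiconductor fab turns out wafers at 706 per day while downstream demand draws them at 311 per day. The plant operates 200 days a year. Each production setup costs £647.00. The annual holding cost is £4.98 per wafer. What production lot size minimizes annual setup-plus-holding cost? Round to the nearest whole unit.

Q* ≈ 5,375 wafers

Annual demand D = 311 × 200 = 62,200.
Production build-up factor (1 − d/p) = 1 − 311/706 = 0.5595.
Q* = √(2DS / (H(1 − d/p))) = √(2 × 62,200 × 647 / (4.98 × 0.5595)).
= √(80,486,800 / 2.7863) ≈ 5374.666.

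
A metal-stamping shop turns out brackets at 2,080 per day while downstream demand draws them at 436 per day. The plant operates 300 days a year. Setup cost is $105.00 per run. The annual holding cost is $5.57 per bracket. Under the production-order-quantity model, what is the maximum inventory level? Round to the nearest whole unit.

I_max ≈ 1,974 brackets

Annual demand D = 436 × 300 = 130,800.
Production build-up factor (1 − d/p) = 1 − 436/2,080 = 0.7904.
Q* = √(2DS / (H(1 − d/p))) = √(2 × 130,800 × 105 / (5.57 × 0.7904)).
= √(27,468,000 / 4.4024) ≈ 2497.852.
Maximum inventory = Q*(1 − d/p) = 2497.852 × 0.7904 ≈ 1974.264.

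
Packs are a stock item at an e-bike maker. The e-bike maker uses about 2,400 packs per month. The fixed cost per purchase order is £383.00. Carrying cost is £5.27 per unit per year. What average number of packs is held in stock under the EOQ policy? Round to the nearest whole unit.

Average inventory ≈ 1,023 packs

Annual demand D = 2,400 × 12 = 28,800.
EOQ = √(2DS/H) = √(2 × 28,800 × 383 / 5.27) ≈ 2046.00.
Average inventory = Q*/2 ≈ 2046.00 / 2 = 1022.999.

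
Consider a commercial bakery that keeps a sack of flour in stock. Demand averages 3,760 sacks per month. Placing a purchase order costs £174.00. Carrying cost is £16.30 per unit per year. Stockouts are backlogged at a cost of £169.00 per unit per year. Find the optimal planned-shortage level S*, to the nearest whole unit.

S* ≈ 90 sacks

Annual demand D = 3,760 × 12 = 45,120.
With planned backorders, Q* = √(2DS/H) · √((H+B)/B).
√(2DS/H) = √(2 × 45,120 × 174 / 16.3) = 981.478.
√((H+B)/B) = √((16.3+169)/169) = 1.0471.
Q* ≈ 1027.720.
S* = Q* · H/(H+B) = 1027.720 × 16.3/185.3 ≈ 90.404.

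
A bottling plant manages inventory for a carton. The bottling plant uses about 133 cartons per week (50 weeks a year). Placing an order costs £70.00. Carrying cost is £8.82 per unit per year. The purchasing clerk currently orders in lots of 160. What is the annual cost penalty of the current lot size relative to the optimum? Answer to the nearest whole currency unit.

Annual demand D = 133 × 50 = 6,650.
EOQ = √(2DS/H) = √(2 × 6,650 × 70 / 8.82) ≈ 324.89.
Cost at Q* = (D/Q*)S + (Q*/2)H = √(2DSH) ≈ £2,865.56.
Cost at Q = 160: (6,650/160)×70 + (160/2)×8.82 = £2,909.38 + £705.60 = £3,614.97.
Excess = £3,614.97 − £2,865.56 = £749.42.

Extra cost ≈ £749 per year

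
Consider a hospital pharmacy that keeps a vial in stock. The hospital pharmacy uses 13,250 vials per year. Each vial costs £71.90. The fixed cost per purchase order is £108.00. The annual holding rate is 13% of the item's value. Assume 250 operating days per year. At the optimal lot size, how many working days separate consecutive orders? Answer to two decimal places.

T ≈ 10.44 days

Holding cost H = 0.13 × £71.90 = £9.3470 per unit per year.
EOQ = √(2DS/H) = √(2 × 13,250 × 108 / 9.347) ≈ 553.35.
Cycle time = Q*/D × 250 = 553.35 / 13,250 × 250 ≈ 10.441 days.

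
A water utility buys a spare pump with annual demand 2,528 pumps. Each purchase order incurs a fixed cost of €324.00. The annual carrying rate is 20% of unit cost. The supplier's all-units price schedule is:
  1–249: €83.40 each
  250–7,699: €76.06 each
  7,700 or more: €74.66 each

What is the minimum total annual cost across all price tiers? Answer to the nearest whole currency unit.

TC* ≈ €197,272

Holding cost per unit per year at price C is H = 0.20·C.
Evaluate total cost at each tier's feasible EOQ or, if the EOQ is below the tier, at the tier's minimum quantity.
Tier 1 (€83.40): EOQ = 313.4 exceeds tier's upper bound 249, so this tier is dominated.
EOQ at €76.06 = 328.2 (feasible in tier 2): TC = 2,528×€76.06 + (2,528/328.2)×324 + (328.2/2)×0.20×€76.06 = €197,271.62.
EOQ at €74.66 = 331.2 < 7700, so use break Q=7700: TC = 2,528×€74.66 + (2,528/7700.0)×324 + (7700.0/2)×0.20×€74.66 = €246,335.05.
Lowest total cost among the candidates is at Q = 328.2.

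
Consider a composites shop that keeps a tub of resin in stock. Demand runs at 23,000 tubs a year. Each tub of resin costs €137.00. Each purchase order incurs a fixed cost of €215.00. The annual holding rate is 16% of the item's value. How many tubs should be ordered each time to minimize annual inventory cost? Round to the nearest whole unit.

Q* ≈ 672 tubs

Holding cost H = 0.16 × €137.00 = €21.9200 per unit per year.
EOQ = √(2DS / H) = √(2 × 23,000 × 215 / 21.92).
= √(9,890,000 / 21.92) = √451,186.1314 ≈ 671.704.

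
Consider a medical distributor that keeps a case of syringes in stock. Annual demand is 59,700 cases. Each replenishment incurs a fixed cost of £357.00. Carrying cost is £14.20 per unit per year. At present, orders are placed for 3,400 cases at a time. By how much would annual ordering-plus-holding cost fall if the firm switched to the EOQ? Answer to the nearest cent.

EOQ = √(2DS/H) = √(2 × 59,700 × 357 / 14.2) ≈ 1732.58.
Cost at Q* = (D/Q*)S + (Q*/2)H = √(2DSH) ≈ £24,602.57.
Cost at Q = 3,400: (59,700/3,400)×357 + (3,400/2)×14.2 = £6,268.50 + £24,140.00 = £30,408.50.
Excess = £30,408.50 − £24,602.57 = £5,805.93.

Extra cost ≈ £5,805.93 per year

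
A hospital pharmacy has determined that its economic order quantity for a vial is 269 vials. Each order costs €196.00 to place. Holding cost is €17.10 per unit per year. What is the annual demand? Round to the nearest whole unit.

D ≈ 3,157 vials per year

Invert the EOQ relation Q*² = 2DS/H.
From Q* = √(2DS/H): D = Q*²H / (2S) = 269² × 17.1 / (2 × 196) = 3156.564.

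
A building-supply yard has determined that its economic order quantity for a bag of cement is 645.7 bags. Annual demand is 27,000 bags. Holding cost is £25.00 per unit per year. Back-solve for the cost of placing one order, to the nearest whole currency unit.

Squaring Q* = √(2DS/H) gives Q*² = 2DS/H.
From Q* = √(2DS/H): S = Q*²H / (2D) = 645.7² × 25 / (2 × 27,000) = 193.0224.

S ≈ £193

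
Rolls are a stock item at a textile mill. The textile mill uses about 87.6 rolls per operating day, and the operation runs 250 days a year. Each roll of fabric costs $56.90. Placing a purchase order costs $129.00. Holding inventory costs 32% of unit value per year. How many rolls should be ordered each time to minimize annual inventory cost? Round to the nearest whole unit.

Q* ≈ 557 rolls

Annual demand D = 87.6 × 250 = 21,900.
Holding cost H = 0.32 × $56.90 = $18.2080 per unit per year.
EOQ = √(2DS / H) = √(2 × 21,900 × 129 / 18.208).
= √(5,650,200 / 18.208) = √310,314.1476 ≈ 557.058.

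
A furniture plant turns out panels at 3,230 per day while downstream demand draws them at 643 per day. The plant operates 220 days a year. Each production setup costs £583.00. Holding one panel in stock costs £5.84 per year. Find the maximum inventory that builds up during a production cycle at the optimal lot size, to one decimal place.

I_max ≈ 4,756.2 panels

Annual demand D = 643 × 220 = 141,460.
Production build-up factor (1 − d/p) = 1 − 643/3,230 = 0.8009.
Q* = √(2DS / (H(1 − d/p))) = √(2 × 141,460 × 583 / (5.84 × 0.8009)).
= √(164,942,360 / 4.6774) ≈ 5938.308.
Maximum inventory = Q*(1 − d/p) = 5938.308 × 0.8009 ≈ 4756.162.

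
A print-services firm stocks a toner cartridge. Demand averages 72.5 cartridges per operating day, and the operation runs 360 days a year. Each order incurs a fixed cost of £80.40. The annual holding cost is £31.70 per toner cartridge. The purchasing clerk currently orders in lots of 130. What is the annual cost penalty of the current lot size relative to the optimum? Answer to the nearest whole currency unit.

Extra cost ≈ £6,668 per year

Annual demand D = 72.5 × 360 = 26,100.
EOQ = √(2DS/H) = √(2 × 26,100 × 80.4 / 31.7) ≈ 363.86.
Cost at Q* = (D/Q*)S + (Q*/2)H = √(2DSH) ≈ £11,534.34.
Cost at Q = 130: (26,100/130)×80.4 + (130/2)×31.7 = £16,141.85 + £2,060.50 = £18,202.35.
Excess = £18,202.35 − £11,534.34 = £6,668.00.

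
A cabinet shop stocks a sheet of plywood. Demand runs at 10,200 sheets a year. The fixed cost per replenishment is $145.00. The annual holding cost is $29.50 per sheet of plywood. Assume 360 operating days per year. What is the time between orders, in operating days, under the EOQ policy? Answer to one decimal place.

T ≈ 11.2 days

EOQ = √(2DS/H) = √(2 × 10,200 × 145 / 29.5) ≈ 316.66.
Cycle time = Q*/D × 360 = 316.66 / 10,200 × 360 ≈ 11.176 days.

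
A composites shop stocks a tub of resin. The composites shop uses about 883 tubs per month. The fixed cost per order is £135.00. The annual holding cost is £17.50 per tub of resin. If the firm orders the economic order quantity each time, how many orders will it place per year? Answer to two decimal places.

N ≈ 26.21 orders per year

Annual demand D = 883 × 12 = 10,596.
Q* = √(2DS/H) = √(2 × 10,596 × 135 / 17.5) ≈ 404.33.
Orders per year = D / Q* = 10,596 / 404.33 ≈ 26.206.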